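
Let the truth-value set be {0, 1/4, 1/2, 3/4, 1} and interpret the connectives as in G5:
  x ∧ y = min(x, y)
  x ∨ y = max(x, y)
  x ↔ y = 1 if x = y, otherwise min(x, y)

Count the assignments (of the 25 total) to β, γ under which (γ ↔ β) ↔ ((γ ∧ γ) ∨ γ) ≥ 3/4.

value 1: 11 assignments (counts)
value 3/4: 2 assignments (counts)
value 1/2: 3 assignments
value 1/4: 4 assignments
value 0: 5 assignments
So 13 of the 25 assignments meet the threshold.

13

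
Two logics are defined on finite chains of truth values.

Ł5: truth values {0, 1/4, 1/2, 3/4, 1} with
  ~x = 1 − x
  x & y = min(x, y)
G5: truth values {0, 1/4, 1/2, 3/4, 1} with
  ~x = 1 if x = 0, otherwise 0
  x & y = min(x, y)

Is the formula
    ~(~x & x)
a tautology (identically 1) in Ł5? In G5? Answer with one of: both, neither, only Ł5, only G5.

In Ł5: at x = 1/4 the value is 3/4 — not a tautology.
In G5: every assignment gives 1 — tautology.

only G5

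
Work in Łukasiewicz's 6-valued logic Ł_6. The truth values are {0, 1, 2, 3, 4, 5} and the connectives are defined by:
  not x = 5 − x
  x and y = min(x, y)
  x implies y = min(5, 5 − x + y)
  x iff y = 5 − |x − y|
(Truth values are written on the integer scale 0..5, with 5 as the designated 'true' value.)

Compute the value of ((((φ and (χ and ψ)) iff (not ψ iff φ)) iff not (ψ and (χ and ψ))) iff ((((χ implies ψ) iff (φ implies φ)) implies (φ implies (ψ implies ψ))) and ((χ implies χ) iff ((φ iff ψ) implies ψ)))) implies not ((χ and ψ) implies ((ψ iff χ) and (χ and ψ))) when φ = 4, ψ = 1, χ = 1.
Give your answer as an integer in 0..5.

2

χ and ψ = 1 and 1 = 1
φ and (χ and ψ) = 4 and 1 = 1
not ψ = not 1 = 4
not ψ iff φ = 4 iff 4 = 5
(φ and (χ and ψ)) iff (not ψ iff φ) = 1 iff 5 = 1
χ and ψ = 1 and 1 = 1
ψ and (χ and ψ) = 1 and 1 = 1
not (ψ and (χ and ψ)) = not 1 = 4
((φ and (χ and ψ)) iff (not ψ iff φ)) iff not (ψ and (χ and ψ)) = 1 iff 4 = 2
χ implies ψ = 1 implies 1 = 5
φ implies φ = 4 implies 4 = 5
(χ implies ψ) iff (φ implies φ) = 5 iff 5 = 5
ψ implies ψ = 1 implies 1 = 5
φ implies (ψ implies ψ) = 4 implies 5 = 5
((χ implies ψ) iff (φ implies φ)) implies (φ implies (ψ implies ψ)) = 5 implies 5 = 5
χ implies χ = 1 implies 1 = 5
φ iff ψ = 4 iff 1 = 2
(φ iff ψ) implies ψ = 2 implies 1 = 4
(χ implies χ) iff ((φ iff ψ) implies ψ) = 5 iff 4 = 4
(((χ implies ψ) iff (φ implies φ)) implies (φ implies (ψ implies ψ))) and ((χ implies χ) iff ((φ iff ψ) implies ψ)) = 5 and 4 = 4
(((φ and (χ and ψ)) iff (not ψ iff φ)) iff not (ψ and (χ and ψ))) iff ((((χ implies ψ) iff (φ implies φ)) implies (φ implies (ψ implies ψ))) and ((χ implies χ) iff ((φ iff ψ) implies ψ))) = 2 iff 4 = 3
χ and ψ = 1 and 1 = 1
ψ iff χ = 1 iff 1 = 5
χ and ψ = 1 and 1 = 1
(ψ iff χ) and (χ and ψ) = 5 and 1 = 1
(χ and ψ) implies ((ψ iff χ) and (χ and ψ)) = 1 implies 1 = 5
not ((χ and ψ) implies ((ψ iff χ) and (χ and ψ))) = not 5 = 0
((((φ and (χ and ψ)) iff (not ψ iff φ)) iff not (ψ and (χ and ψ))) iff ((((χ implies ψ) iff (φ implies φ)) implies (φ implies (ψ implies ψ))) and ((χ implies χ) iff ((φ iff ψ) implies ψ)))) implies not ((χ and ψ) implies ((ψ iff χ) and (χ and ψ))) = 3 implies 0 = 2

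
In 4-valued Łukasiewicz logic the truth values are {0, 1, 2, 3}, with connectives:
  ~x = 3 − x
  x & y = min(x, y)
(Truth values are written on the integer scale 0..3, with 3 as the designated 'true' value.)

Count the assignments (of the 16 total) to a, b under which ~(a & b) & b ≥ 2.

4

a = 0, b = 0 ↦ 0  <
a = 0, b = 1 ↦ 1  <
a = 0, b = 2 ↦ 2  ≥
a = 0, b = 3 ↦ 3  ≥
a = 1, b = 0 ↦ 0  <
a = 1, b = 1 ↦ 1  <
a = 1, b = 2 ↦ 2  ≥
a = 1, b = 3 ↦ 2  ≥
a = 2, b = 0 ↦ 0  <
a = 2, b = 1 ↦ 1  <
a = 2, b = 2 ↦ 1  <
a = 2, b = 3 ↦ 1  <
a = 3, b = 0 ↦ 0  <
a = 3, b = 1 ↦ 1  <
a = 3, b = 2 ↦ 1  <
a = 3, b = 3 ↦ 0  <
So 4 of the 16 assignments meet the threshold.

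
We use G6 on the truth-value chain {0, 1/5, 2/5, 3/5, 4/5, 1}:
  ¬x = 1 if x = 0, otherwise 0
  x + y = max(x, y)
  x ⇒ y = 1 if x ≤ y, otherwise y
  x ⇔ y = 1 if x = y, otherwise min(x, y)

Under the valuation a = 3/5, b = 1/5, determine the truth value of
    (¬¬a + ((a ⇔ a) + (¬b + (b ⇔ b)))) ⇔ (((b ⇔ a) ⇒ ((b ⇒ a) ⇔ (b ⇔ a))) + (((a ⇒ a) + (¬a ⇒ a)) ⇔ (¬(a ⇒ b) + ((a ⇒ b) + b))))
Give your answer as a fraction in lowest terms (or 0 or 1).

1

¬a = ¬3/5 = 0
¬¬a = ¬0 = 1
a ⇔ a = 3/5 ⇔ 3/5 = 1
¬b = ¬1/5 = 0
b ⇔ b = 1/5 ⇔ 1/5 = 1
¬b + (b ⇔ b) = 0 + 1 = 1
(a ⇔ a) + (¬b + (b ⇔ b)) = 1 + 1 = 1
¬¬a + ((a ⇔ a) + (¬b + (b ⇔ b))) = 1 + 1 = 1
b ⇔ a = 1/5 ⇔ 3/5 = 1/5
b ⇒ a = 1/5 ⇒ 3/5 = 1
b ⇔ a = 1/5 ⇔ 3/5 = 1/5
(b ⇒ a) ⇔ (b ⇔ a) = 1 ⇔ 1/5 = 1/5
(b ⇔ a) ⇒ ((b ⇒ a) ⇔ (b ⇔ a)) = 1/5 ⇒ 1/5 = 1
a ⇒ a = 3/5 ⇒ 3/5 = 1
¬a = ¬3/5 = 0
¬a ⇒ a = 0 ⇒ 3/5 = 1
(a ⇒ a) + (¬a ⇒ a) = 1 + 1 = 1
a ⇒ b = 3/5 ⇒ 1/5 = 1/5
¬(a ⇒ b) = ¬1/5 = 0
a ⇒ b = 3/5 ⇒ 1/5 = 1/5
(a ⇒ b) + b = 1/5 + 1/5 = 1/5
¬(a ⇒ b) + ((a ⇒ b) + b) = 0 + 1/5 = 1/5
((a ⇒ a) + (¬a ⇒ a)) ⇔ (¬(a ⇒ b) + ((a ⇒ b) + b)) = 1 ⇔ 1/5 = 1/5
((b ⇔ a) ⇒ ((b ⇒ a) ⇔ (b ⇔ a))) + (((a ⇒ a) + (¬a ⇒ a)) ⇔ (¬(a ⇒ b) + ((a ⇒ b) + b))) = 1 + 1/5 = 1
(¬¬a + ((a ⇔ a) + (¬b + (b ⇔ b)))) ⇔ (((b ⇔ a) ⇒ ((b ⇒ a) ⇔ (b ⇔ a))) + (((a ⇒ a) + (¬a ⇒ a)) ⇔ (¬(a ⇒ b) + ((a ⇒ b) + b)))) = 1 ⇔ 1 = 1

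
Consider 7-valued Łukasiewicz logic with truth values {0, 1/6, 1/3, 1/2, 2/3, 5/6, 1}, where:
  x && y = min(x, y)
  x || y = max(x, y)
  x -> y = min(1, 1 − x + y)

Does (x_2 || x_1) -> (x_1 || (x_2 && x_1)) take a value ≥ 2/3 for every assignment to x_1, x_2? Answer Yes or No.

Counterexample: take x_1 = 0, x_2 = 1/2.
x_2 || x_1 = 1/2 || 0 = 1/2
x_2 && x_1 = 1/2 && 0 = 0
x_1 || (x_2 && x_1) = 0 || 0 = 0
(x_2 || x_1) -> (x_1 || (x_2 && x_1)) = 1/2 -> 0 = 1/2
This gives 1/2, which is below 2/3.

No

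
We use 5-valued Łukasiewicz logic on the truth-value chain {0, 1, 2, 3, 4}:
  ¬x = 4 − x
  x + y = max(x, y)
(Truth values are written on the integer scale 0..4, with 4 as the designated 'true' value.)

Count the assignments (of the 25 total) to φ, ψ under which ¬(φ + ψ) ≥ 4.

1

value 4: 1 assignment (counts)
value 3: 3 assignments
value 2: 5 assignments
value 1: 7 assignments
value 0: 9 assignments
So 1 of the 25 assignments meets the threshold.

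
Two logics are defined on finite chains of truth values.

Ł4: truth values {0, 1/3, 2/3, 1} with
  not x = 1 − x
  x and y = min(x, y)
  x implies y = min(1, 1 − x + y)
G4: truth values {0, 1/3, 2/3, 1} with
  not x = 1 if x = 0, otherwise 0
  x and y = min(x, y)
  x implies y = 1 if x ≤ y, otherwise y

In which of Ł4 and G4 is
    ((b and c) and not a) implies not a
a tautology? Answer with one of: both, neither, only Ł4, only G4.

both

In Ł4: every assignment gives 1 — tautology.
In G4: every assignment gives 1 — tautology.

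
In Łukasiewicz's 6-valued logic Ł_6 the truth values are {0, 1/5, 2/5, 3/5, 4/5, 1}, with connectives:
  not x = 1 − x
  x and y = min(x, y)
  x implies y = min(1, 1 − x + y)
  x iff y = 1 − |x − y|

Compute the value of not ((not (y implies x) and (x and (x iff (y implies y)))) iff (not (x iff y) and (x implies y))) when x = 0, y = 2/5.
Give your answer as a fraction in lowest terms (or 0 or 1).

2/5

y implies x = 2/5 implies 0 = 3/5
not (y implies x) = not 3/5 = 2/5
y implies y = 2/5 implies 2/5 = 1
x iff (y implies y) = 0 iff 1 = 0
x and (x iff (y implies y)) = 0 and 0 = 0
not (y implies x) and (x and (x iff (y implies y))) = 2/5 and 0 = 0
x iff y = 0 iff 2/5 = 3/5
not (x iff y) = not 3/5 = 2/5
x implies y = 0 implies 2/5 = 1
not (x iff y) and (x implies y) = 2/5 and 1 = 2/5
(not (y implies x) and (x and (x iff (y implies y)))) iff (not (x iff y) and (x implies y)) = 0 iff 2/5 = 3/5
not ((not (y implies x) and (x and (x iff (y implies y)))) iff (not (x iff y) and (x implies y))) = not 3/5 = 2/5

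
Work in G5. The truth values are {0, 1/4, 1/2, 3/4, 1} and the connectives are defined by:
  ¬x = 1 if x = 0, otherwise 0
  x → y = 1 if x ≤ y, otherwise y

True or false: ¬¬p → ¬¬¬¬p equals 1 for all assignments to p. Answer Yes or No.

Yes

p = 0 ↦ 1
p = 1/4 ↦ 1
p = 1/2 ↦ 1
p = 3/4 ↦ 1
p = 1 ↦ 1
Every assignment gives a value ≥ 1.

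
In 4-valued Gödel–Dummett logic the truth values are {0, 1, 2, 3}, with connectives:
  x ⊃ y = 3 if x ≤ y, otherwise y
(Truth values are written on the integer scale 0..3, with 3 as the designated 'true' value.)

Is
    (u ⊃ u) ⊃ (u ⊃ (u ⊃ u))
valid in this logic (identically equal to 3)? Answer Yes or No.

Yes

u = 0 ↦ 3
u = 1 ↦ 3
u = 2 ↦ 3
u = 3 ↦ 3
Every assignment gives a value ≥ 3.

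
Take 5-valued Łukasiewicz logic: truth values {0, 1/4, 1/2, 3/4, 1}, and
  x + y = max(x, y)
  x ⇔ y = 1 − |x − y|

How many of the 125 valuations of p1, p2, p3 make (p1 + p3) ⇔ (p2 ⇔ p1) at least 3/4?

value 1: 34 assignments (counts)
value 3/4: 43 assignments (counts)
value 1/2: 28 assignments
value 1/4: 13 assignments
value 0: 7 assignments
So 77 of the 125 assignments meet the threshold.

77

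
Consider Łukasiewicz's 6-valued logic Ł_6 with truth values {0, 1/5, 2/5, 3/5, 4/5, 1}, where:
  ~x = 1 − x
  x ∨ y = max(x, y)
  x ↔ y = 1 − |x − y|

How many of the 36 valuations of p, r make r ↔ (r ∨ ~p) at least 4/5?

26

value 1: 21 assignments (counts)
value 4/5: 5 assignments (counts)
value 3/5: 4 assignments
value 2/5: 3 assignments
value 1/5: 2 assignments
value 0: 1 assignment
So 26 of the 36 assignments meet the threshold.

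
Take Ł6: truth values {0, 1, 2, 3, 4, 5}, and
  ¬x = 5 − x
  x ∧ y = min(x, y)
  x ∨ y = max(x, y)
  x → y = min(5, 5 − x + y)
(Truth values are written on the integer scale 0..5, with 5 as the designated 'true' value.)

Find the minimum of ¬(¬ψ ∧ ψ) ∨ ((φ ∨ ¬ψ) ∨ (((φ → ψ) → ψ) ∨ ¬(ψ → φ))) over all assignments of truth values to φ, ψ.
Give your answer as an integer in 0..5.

3

Take φ = 0, ψ = 2:
¬ψ = ¬2 = 3
¬ψ ∧ ψ = 3 ∧ 2 = 2
¬(¬ψ ∧ ψ) = ¬2 = 3
¬ψ = ¬2 = 3
φ ∨ ¬ψ = 0 ∨ 3 = 3
φ → ψ = 0 → 2 = 5
(φ → ψ) → ψ = 5 → 2 = 2
ψ → φ = 2 → 0 = 3
¬(ψ → φ) = ¬3 = 2
((φ → ψ) → ψ) ∨ ¬(ψ → φ) = 2 ∨ 2 = 2
(φ ∨ ¬ψ) ∨ (((φ → ψ) → ψ) ∨ ¬(ψ → φ)) = 3 ∨ 2 = 3
¬(¬ψ ∧ ψ) ∨ ((φ ∨ ¬ψ) ∨ (((φ → ψ) → ψ) ∨ ¬(ψ → φ))) = 3 ∨ 3 = 3
No assignment yields a value below 3, so this is the minimum.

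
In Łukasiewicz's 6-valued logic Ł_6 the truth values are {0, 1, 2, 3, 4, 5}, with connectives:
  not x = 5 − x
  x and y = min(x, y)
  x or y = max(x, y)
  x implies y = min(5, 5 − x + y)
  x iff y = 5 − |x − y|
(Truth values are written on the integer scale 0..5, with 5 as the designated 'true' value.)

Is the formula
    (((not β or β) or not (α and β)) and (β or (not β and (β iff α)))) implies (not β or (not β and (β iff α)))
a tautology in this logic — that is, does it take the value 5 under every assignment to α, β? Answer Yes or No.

No

Counterexample: take α = 0, β = 3.
not β = not 3 = 2
not β or β = 2 or 3 = 3
α and β = 0 and 3 = 0
not (α and β) = not 0 = 5
(not β or β) or not (α and β) = 3 or 5 = 5
not β = not 3 = 2
β iff α = 3 iff 0 = 2
not β and (β iff α) = 2 and 2 = 2
β or (not β and (β iff α)) = 3 or 2 = 3
((not β or β) or not (α and β)) and (β or (not β and (β iff α))) = 5 and 3 = 3
not β = not 3 = 2
not β = not 3 = 2
β iff α = 3 iff 0 = 2
not β and (β iff α) = 2 and 2 = 2
not β or (not β and (β iff α)) = 2 or 2 = 2
(((not β or β) or not (α and β)) and (β or (not β and (β iff α)))) implies (not β or (not β and (β iff α))) = 3 implies 2 = 4
This gives 4 ≠ 5.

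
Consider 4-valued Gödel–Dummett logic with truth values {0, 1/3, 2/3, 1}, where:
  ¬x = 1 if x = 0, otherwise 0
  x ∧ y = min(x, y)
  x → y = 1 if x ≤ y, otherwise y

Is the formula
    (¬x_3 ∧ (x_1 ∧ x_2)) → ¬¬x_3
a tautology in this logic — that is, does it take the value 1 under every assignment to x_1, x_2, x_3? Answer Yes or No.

No

Counterexample: take x_1 = 1/3, x_2 = 1/3, x_3 = 0.
¬x_3 = ¬0 = 1
x_1 ∧ x_2 = 1/3 ∧ 1/3 = 1/3
¬x_3 ∧ (x_1 ∧ x_2) = 1 ∧ 1/3 = 1/3
¬x_3 = ¬0 = 1
¬¬x_3 = ¬1 = 0
(¬x_3 ∧ (x_1 ∧ x_2)) → ¬¬x_3 = 1/3 → 0 = 0
This gives 0 ≠ 1.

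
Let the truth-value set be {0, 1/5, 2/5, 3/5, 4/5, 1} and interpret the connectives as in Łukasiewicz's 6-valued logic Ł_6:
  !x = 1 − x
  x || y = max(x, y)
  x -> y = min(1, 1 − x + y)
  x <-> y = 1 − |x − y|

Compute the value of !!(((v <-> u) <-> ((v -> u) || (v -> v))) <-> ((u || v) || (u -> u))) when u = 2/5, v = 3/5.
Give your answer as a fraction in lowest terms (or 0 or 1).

v <-> u = 3/5 <-> 2/5 = 4/5
v -> u = 3/5 -> 2/5 = 4/5
v -> v = 3/5 -> 3/5 = 1
(v -> u) || (v -> v) = 4/5 || 1 = 1
(v <-> u) <-> ((v -> u) || (v -> v)) = 4/5 <-> 1 = 4/5
u || v = 2/5 || 3/5 = 3/5
u -> u = 2/5 -> 2/5 = 1
(u || v) || (u -> u) = 3/5 || 1 = 1
((v <-> u) <-> ((v -> u) || (v -> v))) <-> ((u || v) || (u -> u)) = 4/5 <-> 1 = 4/5
!(((v <-> u) <-> ((v -> u) || (v -> v))) <-> ((u || v) || (u -> u))) = !4/5 = 1/5
!!(((v <-> u) <-> ((v -> u) || (v -> v))) <-> ((u || v) || (u -> u))) = !1/5 = 4/5

4/5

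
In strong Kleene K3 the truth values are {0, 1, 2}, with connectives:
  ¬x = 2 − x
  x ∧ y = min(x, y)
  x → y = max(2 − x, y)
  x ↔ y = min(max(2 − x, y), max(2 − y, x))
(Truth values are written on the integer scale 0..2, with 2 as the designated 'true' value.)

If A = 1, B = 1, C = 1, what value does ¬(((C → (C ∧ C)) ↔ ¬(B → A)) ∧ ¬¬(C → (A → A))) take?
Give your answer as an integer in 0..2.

C ∧ C = 1 ∧ 1 = 1
C → (C ∧ C) = 1 → 1 = 1
B → A = 1 → 1 = 1
¬(B → A) = ¬1 = 1
(C → (C ∧ C)) ↔ ¬(B → A) = 1 ↔ 1 = 1
A → A = 1 → 1 = 1
C → (A → A) = 1 → 1 = 1
¬(C → (A → A)) = ¬1 = 1
¬¬(C → (A → A)) = ¬1 = 1
((C → (C ∧ C)) ↔ ¬(B → A)) ∧ ¬¬(C → (A → A)) = 1 ∧ 1 = 1
¬(((C → (C ∧ C)) ↔ ¬(B → A)) ∧ ¬¬(C → (A → A))) = ¬1 = 1

1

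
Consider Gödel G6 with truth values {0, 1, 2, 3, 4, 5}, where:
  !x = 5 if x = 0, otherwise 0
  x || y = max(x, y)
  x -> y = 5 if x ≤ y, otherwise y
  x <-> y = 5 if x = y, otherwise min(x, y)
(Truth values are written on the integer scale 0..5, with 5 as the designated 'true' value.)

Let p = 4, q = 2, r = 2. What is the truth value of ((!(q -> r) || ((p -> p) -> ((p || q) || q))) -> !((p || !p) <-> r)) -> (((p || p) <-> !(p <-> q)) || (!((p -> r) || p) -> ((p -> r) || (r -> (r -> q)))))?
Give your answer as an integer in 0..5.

5

q -> r = 2 -> 2 = 5
!(q -> r) = !5 = 0
p -> p = 4 -> 4 = 5
p || q = 4 || 2 = 4
(p || q) || q = 4 || 2 = 4
(p -> p) -> ((p || q) || q) = 5 -> 4 = 4
!(q -> r) || ((p -> p) -> ((p || q) || q)) = 0 || 4 = 4
!p = !4 = 0
p || !p = 4 || 0 = 4
(p || !p) <-> r = 4 <-> 2 = 2
!((p || !p) <-> r) = !2 = 0
(!(q -> r) || ((p -> p) -> ((p || q) || q))) -> !((p || !p) <-> r) = 4 -> 0 = 0
p || p = 4 || 4 = 4
p <-> q = 4 <-> 2 = 2
!(p <-> q) = !2 = 0
(p || p) <-> !(p <-> q) = 4 <-> 0 = 0
p -> r = 4 -> 2 = 2
(p -> r) || p = 2 || 4 = 4
!((p -> r) || p) = !4 = 0
p -> r = 4 -> 2 = 2
r -> q = 2 -> 2 = 5
r -> (r -> q) = 2 -> 5 = 5
(p -> r) || (r -> (r -> q)) = 2 || 5 = 5
!((p -> r) || p) -> ((p -> r) || (r -> (r -> q))) = 0 -> 5 = 5
((p || p) <-> !(p <-> q)) || (!((p -> r) || p) -> ((p -> r) || (r -> (r -> q)))) = 0 || 5 = 5
((!(q -> r) || ((p -> p) -> ((p || q) || q))) -> !((p || !p) <-> r)) -> (((p || p) <-> !(p <-> q)) || (!((p -> r) || p) -> ((p -> r) || (r -> (r -> q))))) = 0 -> 5 = 5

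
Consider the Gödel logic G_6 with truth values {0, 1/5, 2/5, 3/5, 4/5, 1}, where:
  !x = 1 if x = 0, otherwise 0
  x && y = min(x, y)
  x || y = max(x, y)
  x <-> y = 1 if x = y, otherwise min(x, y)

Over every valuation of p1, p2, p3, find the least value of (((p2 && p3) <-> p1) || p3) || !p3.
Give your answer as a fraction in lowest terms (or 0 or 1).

1/5

Take p1 = 0, p2 = 1/5, p3 = 1/5:
p2 && p3 = 1/5 && 1/5 = 1/5
(p2 && p3) <-> p1 = 1/5 <-> 0 = 0
((p2 && p3) <-> p1) || p3 = 0 || 1/5 = 1/5
!p3 = !1/5 = 0
(((p2 && p3) <-> p1) || p3) || !p3 = 1/5 || 0 = 1/5
No assignment yields a value below 1/5, so this is the minimum.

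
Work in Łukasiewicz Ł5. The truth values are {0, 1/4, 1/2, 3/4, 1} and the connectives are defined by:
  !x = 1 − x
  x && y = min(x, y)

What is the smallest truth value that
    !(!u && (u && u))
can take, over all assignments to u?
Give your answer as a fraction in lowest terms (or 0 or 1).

Take u = 1/2:
!u = !1/2 = 1/2
u && u = 1/2 && 1/2 = 1/2
!u && (u && u) = 1/2 && 1/2 = 1/2
!(!u && (u && u)) = !1/2 = 1/2
No assignment yields a value below 1/2, so this is the minimum.

1/2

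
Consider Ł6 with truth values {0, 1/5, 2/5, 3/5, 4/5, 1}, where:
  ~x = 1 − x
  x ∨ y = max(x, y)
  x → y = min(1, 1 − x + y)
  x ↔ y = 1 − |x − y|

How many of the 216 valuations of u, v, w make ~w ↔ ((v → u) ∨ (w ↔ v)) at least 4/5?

value 1: 30 assignments (counts)
value 4/5: 44 assignments (counts)
value 3/5: 39 assignments
value 2/5: 42 assignments
value 1/5: 34 assignments
value 0: 27 assignments
So 74 of the 216 assignments meet the threshold.

74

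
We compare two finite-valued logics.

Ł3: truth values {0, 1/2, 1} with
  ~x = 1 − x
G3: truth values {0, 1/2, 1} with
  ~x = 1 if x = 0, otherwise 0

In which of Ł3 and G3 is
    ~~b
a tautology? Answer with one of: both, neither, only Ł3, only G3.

neither

In Ł3: at b = 0 the value is 0 — not a tautology.
In G3: at b = 0 the value is 0 — not a tautology.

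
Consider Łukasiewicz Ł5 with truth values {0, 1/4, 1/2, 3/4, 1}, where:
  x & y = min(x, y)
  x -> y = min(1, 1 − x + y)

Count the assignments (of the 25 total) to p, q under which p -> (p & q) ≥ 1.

value 1: 15 assignments (counts)
value 3/4: 4 assignments
value 1/2: 3 assignments
value 1/4: 2 assignments
value 0: 1 assignment
So 15 of the 25 assignments meet the threshold.

15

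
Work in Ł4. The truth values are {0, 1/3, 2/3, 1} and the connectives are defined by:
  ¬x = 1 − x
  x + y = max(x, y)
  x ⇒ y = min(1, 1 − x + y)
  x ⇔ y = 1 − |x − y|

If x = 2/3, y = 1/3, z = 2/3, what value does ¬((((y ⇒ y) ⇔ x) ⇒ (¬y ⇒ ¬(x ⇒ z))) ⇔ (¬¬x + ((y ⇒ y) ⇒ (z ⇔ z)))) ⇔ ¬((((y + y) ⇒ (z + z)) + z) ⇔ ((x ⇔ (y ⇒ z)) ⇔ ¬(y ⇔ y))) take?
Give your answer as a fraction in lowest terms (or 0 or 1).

2/3

y ⇒ y = 1/3 ⇒ 1/3 = 1
(y ⇒ y) ⇔ x = 1 ⇔ 2/3 = 2/3
¬y = ¬1/3 = 2/3
x ⇒ z = 2/3 ⇒ 2/3 = 1
¬(x ⇒ z) = ¬1 = 0
¬y ⇒ ¬(x ⇒ z) = 2/3 ⇒ 0 = 1/3
((y ⇒ y) ⇔ x) ⇒ (¬y ⇒ ¬(x ⇒ z)) = 2/3 ⇒ 1/3 = 2/3
¬x = ¬2/3 = 1/3
¬¬x = ¬1/3 = 2/3
y ⇒ y = 1/3 ⇒ 1/3 = 1
z ⇔ z = 2/3 ⇔ 2/3 = 1
(y ⇒ y) ⇒ (z ⇔ z) = 1 ⇒ 1 = 1
¬¬x + ((y ⇒ y) ⇒ (z ⇔ z)) = 2/3 + 1 = 1
(((y ⇒ y) ⇔ x) ⇒ (¬y ⇒ ¬(x ⇒ z))) ⇔ (¬¬x + ((y ⇒ y) ⇒ (z ⇔ z))) = 2/3 ⇔ 1 = 2/3
¬((((y ⇒ y) ⇔ x) ⇒ (¬y ⇒ ¬(x ⇒ z))) ⇔ (¬¬x + ((y ⇒ y) ⇒ (z ⇔ z)))) = ¬2/3 = 1/3
y + y = 1/3 + 1/3 = 1/3
z + z = 2/3 + 2/3 = 2/3
(y + y) ⇒ (z + z) = 1/3 ⇒ 2/3 = 1
((y + y) ⇒ (z + z)) + z = 1 + 2/3 = 1
y ⇒ z = 1/3 ⇒ 2/3 = 1
x ⇔ (y ⇒ z) = 2/3 ⇔ 1 = 2/3
y ⇔ y = 1/3 ⇔ 1/3 = 1
¬(y ⇔ y) = ¬1 = 0
(x ⇔ (y ⇒ z)) ⇔ ¬(y ⇔ y) = 2/3 ⇔ 0 = 1/3
(((y + y) ⇒ (z + z)) + z) ⇔ ((x ⇔ (y ⇒ z)) ⇔ ¬(y ⇔ y)) = 1 ⇔ 1/3 = 1/3
¬((((y + y) ⇒ (z + z)) + z) ⇔ ((x ⇔ (y ⇒ z)) ⇔ ¬(y ⇔ y))) = ¬1/3 = 2/3
¬((((y ⇒ y) ⇔ x) ⇒ (¬y ⇒ ¬(x ⇒ z))) ⇔ (¬¬x + ((y ⇒ y) ⇒ (z ⇔ z)))) ⇔ ¬((((y + y) ⇒ (z + z)) + z) ⇔ ((x ⇔ (y ⇒ z)) ⇔ ¬(y ⇔ y))) = 1/3 ⇔ 2/3 = 2/3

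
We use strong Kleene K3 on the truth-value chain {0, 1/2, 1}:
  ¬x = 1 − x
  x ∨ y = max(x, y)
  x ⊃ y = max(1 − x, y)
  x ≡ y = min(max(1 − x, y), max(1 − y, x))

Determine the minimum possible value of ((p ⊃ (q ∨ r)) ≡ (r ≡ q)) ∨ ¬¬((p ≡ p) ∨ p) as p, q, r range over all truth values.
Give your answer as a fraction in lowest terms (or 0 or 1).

Take p = 1/2, q = 0, r = 0:
q ∨ r = 0 ∨ 0 = 0
p ⊃ (q ∨ r) = 1/2 ⊃ 0 = 1/2
r ≡ q = 0 ≡ 0 = 1
(p ⊃ (q ∨ r)) ≡ (r ≡ q) = 1/2 ≡ 1 = 1/2
p ≡ p = 1/2 ≡ 1/2 = 1/2
(p ≡ p) ∨ p = 1/2 ∨ 1/2 = 1/2
¬((p ≡ p) ∨ p) = ¬1/2 = 1/2
¬¬((p ≡ p) ∨ p) = ¬1/2 = 1/2
((p ⊃ (q ∨ r)) ≡ (r ≡ q)) ∨ ¬¬((p ≡ p) ∨ p) = 1/2 ∨ 1/2 = 1/2
No assignment yields a value below 1/2, so this is the minimum.

1/2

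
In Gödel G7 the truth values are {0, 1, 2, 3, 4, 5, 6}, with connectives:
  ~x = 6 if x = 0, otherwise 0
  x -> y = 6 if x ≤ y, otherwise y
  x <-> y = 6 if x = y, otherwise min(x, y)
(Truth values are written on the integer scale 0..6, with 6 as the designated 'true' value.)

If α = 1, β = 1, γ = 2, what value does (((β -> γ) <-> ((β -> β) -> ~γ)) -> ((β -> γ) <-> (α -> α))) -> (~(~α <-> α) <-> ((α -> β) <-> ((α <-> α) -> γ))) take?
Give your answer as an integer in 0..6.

2

β -> γ = 1 -> 2 = 6
β -> β = 1 -> 1 = 6
~γ = ~2 = 0
(β -> β) -> ~γ = 6 -> 0 = 0
(β -> γ) <-> ((β -> β) -> ~γ) = 6 <-> 0 = 0
β -> γ = 1 -> 2 = 6
α -> α = 1 -> 1 = 6
(β -> γ) <-> (α -> α) = 6 <-> 6 = 6
((β -> γ) <-> ((β -> β) -> ~γ)) -> ((β -> γ) <-> (α -> α)) = 0 -> 6 = 6
~α = ~1 = 0
~α <-> α = 0 <-> 1 = 0
~(~α <-> α) = ~0 = 6
α -> β = 1 -> 1 = 6
α <-> α = 1 <-> 1 = 6
(α <-> α) -> γ = 6 -> 2 = 2
(α -> β) <-> ((α <-> α) -> γ) = 6 <-> 2 = 2
~(~α <-> α) <-> ((α -> β) <-> ((α <-> α) -> γ)) = 6 <-> 2 = 2
(((β -> γ) <-> ((β -> β) -> ~γ)) -> ((β -> γ) <-> (α -> α))) -> (~(~α <-> α) <-> ((α -> β) <-> ((α <-> α) -> γ))) = 6 -> 2 = 2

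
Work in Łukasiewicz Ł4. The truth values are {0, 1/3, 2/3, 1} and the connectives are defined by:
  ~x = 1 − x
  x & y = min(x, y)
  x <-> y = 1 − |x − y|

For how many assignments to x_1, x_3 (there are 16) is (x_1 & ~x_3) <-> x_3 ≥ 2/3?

9

x_1 = 0, x_3 = 0 ↦ 1  ≥
x_1 = 0, x_3 = 1/3 ↦ 2/3  ≥
x_1 = 0, x_3 = 2/3 ↦ 1/3  <
x_1 = 0, x_3 = 1 ↦ 0  <
x_1 = 1/3, x_3 = 0 ↦ 2/3  ≥
x_1 = 1/3, x_3 = 1/3 ↦ 1  ≥
x_1 = 1/3, x_3 = 2/3 ↦ 2/3  ≥
x_1 = 1/3, x_3 = 1 ↦ 0  <
x_1 = 2/3, x_3 = 0 ↦ 1/3  <
x_1 = 2/3, x_3 = 1/3 ↦ 2/3  ≥
x_1 = 2/3, x_3 = 2/3 ↦ 2/3  ≥
x_1 = 2/3, x_3 = 1 ↦ 0  <
x_1 = 1, x_3 = 0 ↦ 0  <
x_1 = 1, x_3 = 1/3 ↦ 2/3  ≥
x_1 = 1, x_3 = 2/3 ↦ 2/3  ≥
x_1 = 1, x_3 = 1 ↦ 0  <
So 9 of the 16 assignments meet the threshold.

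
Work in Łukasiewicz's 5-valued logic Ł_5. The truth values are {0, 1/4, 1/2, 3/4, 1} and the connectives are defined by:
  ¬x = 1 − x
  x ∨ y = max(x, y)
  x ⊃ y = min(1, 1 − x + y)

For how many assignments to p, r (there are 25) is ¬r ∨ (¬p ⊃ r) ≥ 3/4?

24

value 1: 19 assignments (counts)
value 3/4: 5 assignments (counts)
value 1/2: 1 assignment
So 24 of the 25 assignments meet the threshold.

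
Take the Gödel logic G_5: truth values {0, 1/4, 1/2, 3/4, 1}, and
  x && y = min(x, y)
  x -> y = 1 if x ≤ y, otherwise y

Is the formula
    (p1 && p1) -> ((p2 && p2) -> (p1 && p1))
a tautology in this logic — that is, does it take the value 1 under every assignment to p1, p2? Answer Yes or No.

At p1 = 1/4, p2 = 3/4, for instance:
p1 && p1 = 1/4 && 1/4 = 1/4
p2 && p2 = 3/4 && 3/4 = 3/4
(p2 && p2) -> (p1 && p1) = 3/4 -> 1/4 = 1/4
(p1 && p1) -> ((p2 && p2) -> (p1 && p1)) = 1/4 -> 1/4 = 1
and checking the remaining 24 assignments likewise gives ≥ 1 in every case.

Yes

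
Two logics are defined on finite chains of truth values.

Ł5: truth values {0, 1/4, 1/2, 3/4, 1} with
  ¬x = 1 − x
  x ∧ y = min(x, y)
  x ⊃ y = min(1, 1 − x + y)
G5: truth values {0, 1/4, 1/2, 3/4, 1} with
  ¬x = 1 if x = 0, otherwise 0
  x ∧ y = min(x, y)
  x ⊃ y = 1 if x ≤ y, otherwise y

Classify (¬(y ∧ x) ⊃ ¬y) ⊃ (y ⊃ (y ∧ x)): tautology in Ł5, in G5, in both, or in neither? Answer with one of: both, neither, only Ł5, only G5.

only Ł5

In Ł5: every assignment gives 1 — tautology.
In G5: at x = 1/4, y = 1/2 the value is 1/4 — not a tautology.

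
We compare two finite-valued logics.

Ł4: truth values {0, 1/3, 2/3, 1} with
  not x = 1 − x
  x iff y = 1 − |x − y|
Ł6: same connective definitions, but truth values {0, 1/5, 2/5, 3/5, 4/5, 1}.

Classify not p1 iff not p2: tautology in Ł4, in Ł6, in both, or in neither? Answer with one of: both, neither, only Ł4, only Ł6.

neither

In Ł4: at p1 = 0, p2 = 1/3 the value is 2/3 — not a tautology.
In Ł6: at p1 = 0, p2 = 1/5 the value is 4/5 — not a tautology.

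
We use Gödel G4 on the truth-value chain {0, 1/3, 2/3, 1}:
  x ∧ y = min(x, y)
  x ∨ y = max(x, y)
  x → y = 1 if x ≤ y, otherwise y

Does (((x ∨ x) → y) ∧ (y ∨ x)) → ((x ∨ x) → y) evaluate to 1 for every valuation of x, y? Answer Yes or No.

Yes

x = 0, y = 0 ↦ 1
x = 0, y = 1/3 ↦ 1
x = 0, y = 2/3 ↦ 1
x = 0, y = 1 ↦ 1
x = 1/3, y = 0 ↦ 1
x = 1/3, y = 1/3 ↦ 1
x = 1/3, y = 2/3 ↦ 1
x = 1/3, y = 1 ↦ 1
x = 2/3, y = 0 ↦ 1
x = 2/3, y = 1/3 ↦ 1
x = 2/3, y = 2/3 ↦ 1
x = 2/3, y = 1 ↦ 1
x = 1, y = 0 ↦ 1
x = 1, y = 1/3 ↦ 1
x = 1, y = 2/3 ↦ 1
x = 1, y = 1 ↦ 1
Every assignment gives a value ≥ 1.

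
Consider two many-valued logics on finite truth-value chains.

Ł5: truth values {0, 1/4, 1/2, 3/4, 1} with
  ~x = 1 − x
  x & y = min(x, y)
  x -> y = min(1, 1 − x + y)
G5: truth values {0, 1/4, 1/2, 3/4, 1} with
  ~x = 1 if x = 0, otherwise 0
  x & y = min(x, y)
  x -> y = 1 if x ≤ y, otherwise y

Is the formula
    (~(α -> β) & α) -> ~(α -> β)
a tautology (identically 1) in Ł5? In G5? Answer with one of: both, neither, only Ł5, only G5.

both

In Ł5: every assignment gives 1 — tautology.
In G5: every assignment gives 1 — tautology.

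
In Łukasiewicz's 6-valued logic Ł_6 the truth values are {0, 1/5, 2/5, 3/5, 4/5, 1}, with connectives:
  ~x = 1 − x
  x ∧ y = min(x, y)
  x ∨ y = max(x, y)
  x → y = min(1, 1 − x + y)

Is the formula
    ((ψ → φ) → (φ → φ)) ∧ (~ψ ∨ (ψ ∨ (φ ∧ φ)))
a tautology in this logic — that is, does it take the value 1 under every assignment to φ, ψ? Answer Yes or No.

No

Counterexample: take φ = 0, ψ = 1/5.
ψ → φ = 1/5 → 0 = 4/5
φ → φ = 0 → 0 = 1
(ψ → φ) → (φ → φ) = 4/5 → 1 = 1
~ψ = ~1/5 = 4/5
φ ∧ φ = 0 ∧ 0 = 0
ψ ∨ (φ ∧ φ) = 1/5 ∨ 0 = 1/5
~ψ ∨ (ψ ∨ (φ ∧ φ)) = 4/5 ∨ 1/5 = 4/5
((ψ → φ) → (φ → φ)) ∧ (~ψ ∨ (ψ ∨ (φ ∧ φ))) = 1 ∧ 4/5 = 4/5
This gives 4/5 ≠ 1.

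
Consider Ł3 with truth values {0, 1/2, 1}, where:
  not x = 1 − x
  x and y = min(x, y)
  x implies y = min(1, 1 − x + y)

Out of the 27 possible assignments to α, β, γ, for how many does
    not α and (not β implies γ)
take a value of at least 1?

6

value 1: 6 assignments (counts)
value 1/2: 10 assignments
value 0: 11 assignments
So 6 of the 27 assignments meet the threshold.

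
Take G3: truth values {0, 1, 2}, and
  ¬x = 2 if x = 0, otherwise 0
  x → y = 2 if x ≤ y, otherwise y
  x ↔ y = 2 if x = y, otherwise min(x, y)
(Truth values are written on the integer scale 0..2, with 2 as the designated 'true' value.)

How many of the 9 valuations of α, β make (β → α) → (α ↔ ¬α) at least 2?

α = 0, β = 0 ↦ 0  <
α = 0, β = 1 ↦ 2  ≥
α = 0, β = 2 ↦ 2  ≥
α = 1, β = 0 ↦ 0  <
α = 1, β = 1 ↦ 0  <
α = 1, β = 2 ↦ 0  <
α = 2, β = 0 ↦ 0  <
α = 2, β = 1 ↦ 0  <
α = 2, β = 2 ↦ 0  <
So 2 of the 9 assignments meet the threshold.

2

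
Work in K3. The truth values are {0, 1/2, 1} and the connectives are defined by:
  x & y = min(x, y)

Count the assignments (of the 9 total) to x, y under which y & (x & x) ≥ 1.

1

x = 0, y = 0 ↦ 0  <
x = 0, y = 1/2 ↦ 0  <
x = 0, y = 1 ↦ 0  <
x = 1/2, y = 0 ↦ 0  <
x = 1/2, y = 1/2 ↦ 1/2  <
x = 1/2, y = 1 ↦ 1/2  <
x = 1, y = 0 ↦ 0  <
x = 1, y = 1/2 ↦ 1/2  <
x = 1, y = 1 ↦ 1  ≥
So 1 of the 9 assignments meets the threshold.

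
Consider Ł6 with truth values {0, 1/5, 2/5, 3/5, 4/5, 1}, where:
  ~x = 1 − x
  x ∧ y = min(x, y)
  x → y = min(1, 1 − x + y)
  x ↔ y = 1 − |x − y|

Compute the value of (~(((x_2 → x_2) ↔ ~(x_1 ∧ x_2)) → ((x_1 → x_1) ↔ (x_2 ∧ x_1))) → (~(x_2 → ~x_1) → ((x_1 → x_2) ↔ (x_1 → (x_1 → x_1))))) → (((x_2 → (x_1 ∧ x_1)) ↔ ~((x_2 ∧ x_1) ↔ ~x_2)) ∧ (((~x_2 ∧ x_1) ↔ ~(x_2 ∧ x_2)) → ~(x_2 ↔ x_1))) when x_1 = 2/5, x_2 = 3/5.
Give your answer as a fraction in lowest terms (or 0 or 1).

x_2 → x_2 = 3/5 → 3/5 = 1
x_1 ∧ x_2 = 2/5 ∧ 3/5 = 2/5
~(x_1 ∧ x_2) = ~2/5 = 3/5
(x_2 → x_2) ↔ ~(x_1 ∧ x_2) = 1 ↔ 3/5 = 3/5
x_1 → x_1 = 2/5 → 2/5 = 1
x_2 ∧ x_1 = 3/5 ∧ 2/5 = 2/5
(x_1 → x_1) ↔ (x_2 ∧ x_1) = 1 ↔ 2/5 = 2/5
((x_2 → x_2) ↔ ~(x_1 ∧ x_2)) → ((x_1 → x_1) ↔ (x_2 ∧ x_1)) = 3/5 → 2/5 = 4/5
~(((x_2 → x_2) ↔ ~(x_1 ∧ x_2)) → ((x_1 → x_1) ↔ (x_2 ∧ x_1))) = ~4/5 = 1/5
~x_1 = ~2/5 = 3/5
x_2 → ~x_1 = 3/5 → 3/5 = 1
~(x_2 → ~x_1) = ~1 = 0
x_1 → x_2 = 2/5 → 3/5 = 1
x_1 → x_1 = 2/5 → 2/5 = 1
x_1 → (x_1 → x_1) = 2/5 → 1 = 1
(x_1 → x_2) ↔ (x_1 → (x_1 → x_1)) = 1 ↔ 1 = 1
~(x_2 → ~x_1) → ((x_1 → x_2) ↔ (x_1 → (x_1 → x_1))) = 0 → 1 = 1
~(((x_2 → x_2) ↔ ~(x_1 ∧ x_2)) → ((x_1 → x_1) ↔ (x_2 ∧ x_1))) → (~(x_2 → ~x_1) → ((x_1 → x_2) ↔ (x_1 → (x_1 → x_1)))) = 1/5 → 1 = 1
x_1 ∧ x_1 = 2/5 ∧ 2/5 = 2/5
x_2 → (x_1 ∧ x_1) = 3/5 → 2/5 = 4/5
x_2 ∧ x_1 = 3/5 ∧ 2/5 = 2/5
~x_2 = ~3/5 = 2/5
(x_2 ∧ x_1) ↔ ~x_2 = 2/5 ↔ 2/5 = 1
~((x_2 ∧ x_1) ↔ ~x_2) = ~1 = 0
(x_2 → (x_1 ∧ x_1)) ↔ ~((x_2 ∧ x_1) ↔ ~x_2) = 4/5 ↔ 0 = 1/5
~x_2 = ~3/5 = 2/5
~x_2 ∧ x_1 = 2/5 ∧ 2/5 = 2/5
x_2 ∧ x_2 = 3/5 ∧ 3/5 = 3/5
~(x_2 ∧ x_2) = ~3/5 = 2/5
(~x_2 ∧ x_1) ↔ ~(x_2 ∧ x_2) = 2/5 ↔ 2/5 = 1
x_2 ↔ x_1 = 3/5 ↔ 2/5 = 4/5
~(x_2 ↔ x_1) = ~4/5 = 1/5
((~x_2 ∧ x_1) ↔ ~(x_2 ∧ x_2)) → ~(x_2 ↔ x_1) = 1 → 1/5 = 1/5
((x_2 → (x_1 ∧ x_1)) ↔ ~((x_2 ∧ x_1) ↔ ~x_2)) ∧ (((~x_2 ∧ x_1) ↔ ~(x_2 ∧ x_2)) → ~(x_2 ↔ x_1)) = 1/5 ∧ 1/5 = 1/5
(~(((x_2 → x_2) ↔ ~(x_1 ∧ x_2)) → ((x_1 → x_1) ↔ (x_2 ∧ x_1))) → (~(x_2 → ~x_1) → ((x_1 → x_2) ↔ (x_1 → (x_1 → x_1))))) → (((x_2 → (x_1 ∧ x_1)) ↔ ~((x_2 ∧ x_1) ↔ ~x_2)) ∧ (((~x_2 ∧ x_1) ↔ ~(x_2 ∧ x_2)) → ~(x_2 ↔ x_1))) = 1 → 1/5 = 1/5

1/5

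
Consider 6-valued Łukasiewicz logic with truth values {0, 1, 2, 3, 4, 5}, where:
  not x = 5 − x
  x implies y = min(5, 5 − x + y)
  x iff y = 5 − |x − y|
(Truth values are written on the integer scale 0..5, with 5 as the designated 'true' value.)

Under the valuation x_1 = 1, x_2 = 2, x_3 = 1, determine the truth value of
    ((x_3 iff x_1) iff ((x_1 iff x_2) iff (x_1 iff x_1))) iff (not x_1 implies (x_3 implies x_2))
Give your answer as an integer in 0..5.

x_3 iff x_1 = 1 iff 1 = 5
x_1 iff x_2 = 1 iff 2 = 4
x_1 iff x_1 = 1 iff 1 = 5
(x_1 iff x_2) iff (x_1 iff x_1) = 4 iff 5 = 4
(x_3 iff x_1) iff ((x_1 iff x_2) iff (x_1 iff x_1)) = 5 iff 4 = 4
not x_1 = not 1 = 4
x_3 implies x_2 = 1 implies 2 = 5
not x_1 implies (x_3 implies x_2) = 4 implies 5 = 5
((x_3 iff x_1) iff ((x_1 iff x_2) iff (x_1 iff x_1))) iff (not x_1 implies (x_3 implies x_2)) = 4 iff 5 = 4

4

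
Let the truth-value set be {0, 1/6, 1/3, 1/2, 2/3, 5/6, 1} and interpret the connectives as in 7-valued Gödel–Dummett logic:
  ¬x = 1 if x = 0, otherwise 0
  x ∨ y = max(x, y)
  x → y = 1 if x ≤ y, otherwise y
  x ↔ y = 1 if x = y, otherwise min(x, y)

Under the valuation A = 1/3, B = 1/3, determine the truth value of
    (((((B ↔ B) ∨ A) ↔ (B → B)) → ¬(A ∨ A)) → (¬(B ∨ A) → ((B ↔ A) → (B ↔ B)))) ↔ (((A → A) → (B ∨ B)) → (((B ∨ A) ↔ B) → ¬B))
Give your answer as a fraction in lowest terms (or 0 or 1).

0

B ↔ B = 1/3 ↔ 1/3 = 1
(B ↔ B) ∨ A = 1 ∨ 1/3 = 1
B → B = 1/3 → 1/3 = 1
((B ↔ B) ∨ A) ↔ (B → B) = 1 ↔ 1 = 1
A ∨ A = 1/3 ∨ 1/3 = 1/3
¬(A ∨ A) = ¬1/3 = 0
(((B ↔ B) ∨ A) ↔ (B → B)) → ¬(A ∨ A) = 1 → 0 = 0
B ∨ A = 1/3 ∨ 1/3 = 1/3
¬(B ∨ A) = ¬1/3 = 0
B ↔ A = 1/3 ↔ 1/3 = 1
B ↔ B = 1/3 ↔ 1/3 = 1
(B ↔ A) → (B ↔ B) = 1 → 1 = 1
¬(B ∨ A) → ((B ↔ A) → (B ↔ B)) = 0 → 1 = 1
((((B ↔ B) ∨ A) ↔ (B → B)) → ¬(A ∨ A)) → (¬(B ∨ A) → ((B ↔ A) → (B ↔ B))) = 0 → 1 = 1
A → A = 1/3 → 1/3 = 1
B ∨ B = 1/3 ∨ 1/3 = 1/3
(A → A) → (B ∨ B) = 1 → 1/3 = 1/3
B ∨ A = 1/3 ∨ 1/3 = 1/3
(B ∨ A) ↔ B = 1/3 ↔ 1/3 = 1
¬B = ¬1/3 = 0
((B ∨ A) ↔ B) → ¬B = 1 → 0 = 0
((A → A) → (B ∨ B)) → (((B ∨ A) ↔ B) → ¬B) = 1/3 → 0 = 0
(((((B ↔ B) ∨ A) ↔ (B → B)) → ¬(A ∨ A)) → (¬(B ∨ A) → ((B ↔ A) → (B ↔ B)))) ↔ (((A → A) → (B ∨ B)) → (((B ∨ A) ↔ B) → ¬B)) = 1 ↔ 0 = 0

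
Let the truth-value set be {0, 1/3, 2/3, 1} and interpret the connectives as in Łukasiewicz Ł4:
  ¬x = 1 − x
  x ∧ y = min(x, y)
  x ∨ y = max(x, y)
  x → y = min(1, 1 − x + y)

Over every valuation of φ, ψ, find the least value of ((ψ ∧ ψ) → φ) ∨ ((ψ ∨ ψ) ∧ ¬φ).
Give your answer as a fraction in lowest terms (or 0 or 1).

Take φ = 0, ψ = 1/3:
ψ ∧ ψ = 1/3 ∧ 1/3 = 1/3
(ψ ∧ ψ) → φ = 1/3 → 0 = 2/3
ψ ∨ ψ = 1/3 ∨ 1/3 = 1/3
¬φ = ¬0 = 1
(ψ ∨ ψ) ∧ ¬φ = 1/3 ∧ 1 = 1/3
((ψ ∧ ψ) → φ) ∨ ((ψ ∨ ψ) ∧ ¬φ) = 2/3 ∨ 1/3 = 2/3
No assignment yields a value below 2/3, so this is the minimum.

2/3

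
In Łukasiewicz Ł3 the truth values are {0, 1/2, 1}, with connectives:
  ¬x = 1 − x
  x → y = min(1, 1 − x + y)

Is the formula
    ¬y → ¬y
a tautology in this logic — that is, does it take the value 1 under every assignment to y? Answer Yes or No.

y = 0 ↦ 1
y = 1/2 ↦ 1
y = 1 ↦ 1
Every assignment gives a value ≥ 1.

Yes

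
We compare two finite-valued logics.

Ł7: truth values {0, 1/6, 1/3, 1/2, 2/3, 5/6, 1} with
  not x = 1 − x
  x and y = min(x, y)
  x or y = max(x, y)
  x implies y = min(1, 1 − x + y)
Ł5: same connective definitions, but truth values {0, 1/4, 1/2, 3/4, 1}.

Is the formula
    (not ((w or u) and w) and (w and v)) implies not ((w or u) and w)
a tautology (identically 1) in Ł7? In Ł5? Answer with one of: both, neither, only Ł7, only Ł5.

In Ł7: every assignment gives 1 — tautology.
In Ł5: every assignment gives 1 — tautology.

both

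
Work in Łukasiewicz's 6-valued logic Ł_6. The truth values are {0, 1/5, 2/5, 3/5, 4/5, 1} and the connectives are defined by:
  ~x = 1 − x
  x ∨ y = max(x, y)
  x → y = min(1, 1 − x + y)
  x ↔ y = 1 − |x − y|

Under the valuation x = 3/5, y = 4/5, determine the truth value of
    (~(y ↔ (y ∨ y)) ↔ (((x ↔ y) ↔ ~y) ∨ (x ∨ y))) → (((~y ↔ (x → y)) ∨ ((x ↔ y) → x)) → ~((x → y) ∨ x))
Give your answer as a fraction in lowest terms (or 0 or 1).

1

y ∨ y = 4/5 ∨ 4/5 = 4/5
y ↔ (y ∨ y) = 4/5 ↔ 4/5 = 1
~(y ↔ (y ∨ y)) = ~1 = 0
x ↔ y = 3/5 ↔ 4/5 = 4/5
~y = ~4/5 = 1/5
(x ↔ y) ↔ ~y = 4/5 ↔ 1/5 = 2/5
x ∨ y = 3/5 ∨ 4/5 = 4/5
((x ↔ y) ↔ ~y) ∨ (x ∨ y) = 2/5 ∨ 4/5 = 4/5
~(y ↔ (y ∨ y)) ↔ (((x ↔ y) ↔ ~y) ∨ (x ∨ y)) = 0 ↔ 4/5 = 1/5
~y = ~4/5 = 1/5
x → y = 3/5 → 4/5 = 1
~y ↔ (x → y) = 1/5 ↔ 1 = 1/5
x ↔ y = 3/5 ↔ 4/5 = 4/5
(x ↔ y) → x = 4/5 → 3/5 = 4/5
(~y ↔ (x → y)) ∨ ((x ↔ y) → x) = 1/5 ∨ 4/5 = 4/5
x → y = 3/5 → 4/5 = 1
(x → y) ∨ x = 1 ∨ 3/5 = 1
~((x → y) ∨ x) = ~1 = 0
((~y ↔ (x → y)) ∨ ((x ↔ y) → x)) → ~((x → y) ∨ x) = 4/5 → 0 = 1/5
(~(y ↔ (y ∨ y)) ↔ (((x ↔ y) ↔ ~y) ∨ (x ∨ y))) → (((~y ↔ (x → y)) ∨ ((x ↔ y) → x)) → ~((x → y) ∨ x)) = 1/5 → 1/5 = 1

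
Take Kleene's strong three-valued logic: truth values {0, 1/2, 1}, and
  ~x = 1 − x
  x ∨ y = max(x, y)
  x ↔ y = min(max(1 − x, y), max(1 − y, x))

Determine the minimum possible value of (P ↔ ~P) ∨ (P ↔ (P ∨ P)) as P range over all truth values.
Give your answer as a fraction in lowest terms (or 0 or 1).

Take P = 1/2:
~P = ~1/2 = 1/2
P ↔ ~P = 1/2 ↔ 1/2 = 1/2
P ∨ P = 1/2 ∨ 1/2 = 1/2
P ↔ (P ∨ P) = 1/2 ↔ 1/2 = 1/2
(P ↔ ~P) ∨ (P ↔ (P ∨ P)) = 1/2 ∨ 1/2 = 1/2
No assignment yields a value below 1/2, so this is the minimum.

1/2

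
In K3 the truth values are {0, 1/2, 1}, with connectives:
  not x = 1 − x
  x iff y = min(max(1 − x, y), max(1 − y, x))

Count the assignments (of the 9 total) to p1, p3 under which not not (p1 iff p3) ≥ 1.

p1 = 0, p3 = 0 ↦ 1  ≥
p1 = 0, p3 = 1/2 ↦ 1/2  <
p1 = 0, p3 = 1 ↦ 0  <
p1 = 1/2, p3 = 0 ↦ 1/2  <
p1 = 1/2, p3 = 1/2 ↦ 1/2  <
p1 = 1/2, p3 = 1 ↦ 1/2  <
p1 = 1, p3 = 0 ↦ 0  <
p1 = 1, p3 = 1/2 ↦ 1/2  <
p1 = 1, p3 = 1 ↦ 1  ≥
So 2 of the 9 assignments meet the threshold.

2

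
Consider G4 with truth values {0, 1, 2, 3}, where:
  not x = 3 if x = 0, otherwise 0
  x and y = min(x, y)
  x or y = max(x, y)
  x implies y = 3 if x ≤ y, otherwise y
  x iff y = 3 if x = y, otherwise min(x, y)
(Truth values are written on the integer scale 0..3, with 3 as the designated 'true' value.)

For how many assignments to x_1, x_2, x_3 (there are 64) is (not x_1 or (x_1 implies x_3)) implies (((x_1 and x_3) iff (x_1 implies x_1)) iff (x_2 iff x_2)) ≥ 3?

28

value 3: 28 assignments (counts)
value 2: 8 assignments
value 1: 12 assignments
value 0: 16 assignments
So 28 of the 64 assignments meet the threshold.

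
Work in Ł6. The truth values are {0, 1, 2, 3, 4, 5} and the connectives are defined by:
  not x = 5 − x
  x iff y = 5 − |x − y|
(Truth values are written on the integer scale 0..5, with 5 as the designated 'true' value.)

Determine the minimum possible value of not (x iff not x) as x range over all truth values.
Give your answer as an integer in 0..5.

Take x = 2:
not x = not 2 = 3
x iff not x = 2 iff 3 = 4
not (x iff not x) = not 4 = 1
No assignment yields a value below 1, so this is the minimum.

1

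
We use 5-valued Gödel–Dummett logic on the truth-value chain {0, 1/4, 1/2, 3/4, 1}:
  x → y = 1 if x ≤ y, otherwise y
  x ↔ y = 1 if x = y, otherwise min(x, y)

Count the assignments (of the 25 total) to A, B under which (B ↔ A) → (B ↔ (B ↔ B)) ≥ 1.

21

value 1: 21 assignments (counts)
value 3/4: 1 assignment
value 1/2: 1 assignment
value 1/4: 1 assignment
value 0: 1 assignment
So 21 of the 25 assignments meet the threshold.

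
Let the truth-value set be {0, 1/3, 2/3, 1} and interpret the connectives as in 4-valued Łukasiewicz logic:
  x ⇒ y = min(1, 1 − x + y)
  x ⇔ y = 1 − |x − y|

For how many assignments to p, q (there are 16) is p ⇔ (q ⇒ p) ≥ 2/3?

p = 0, q = 0 ↦ 0  <
p = 0, q = 1/3 ↦ 1/3  <
p = 0, q = 2/3 ↦ 2/3  ≥
p = 0, q = 1 ↦ 1  ≥
p = 1/3, q = 0 ↦ 1/3  <
p = 1/3, q = 1/3 ↦ 1/3  <
p = 1/3, q = 2/3 ↦ 2/3  ≥
p = 1/3, q = 1 ↦ 1  ≥
p = 2/3, q = 0 ↦ 2/3  ≥
p = 2/3, q = 1/3 ↦ 2/3  ≥
p = 2/3, q = 2/3 ↦ 2/3  ≥
p = 2/3, q = 1 ↦ 1  ≥
p = 1, q = 0 ↦ 1  ≥
p = 1, q = 1/3 ↦ 1  ≥
p = 1, q = 2/3 ↦ 1  ≥
p = 1, q = 1 ↦ 1  ≥
So 12 of the 16 assignments meet the threshold.

12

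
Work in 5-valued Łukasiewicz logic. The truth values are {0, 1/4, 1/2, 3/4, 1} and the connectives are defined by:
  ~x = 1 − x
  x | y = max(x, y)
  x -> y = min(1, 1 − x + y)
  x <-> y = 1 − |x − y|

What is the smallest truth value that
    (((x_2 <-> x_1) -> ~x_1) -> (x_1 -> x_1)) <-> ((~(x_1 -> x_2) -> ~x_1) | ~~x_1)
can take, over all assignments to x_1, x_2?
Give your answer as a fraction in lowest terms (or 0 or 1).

Take x_1 = 3/4, x_2 = 0:
x_2 <-> x_1 = 0 <-> 3/4 = 1/4
~x_1 = ~3/4 = 1/4
(x_2 <-> x_1) -> ~x_1 = 1/4 -> 1/4 = 1
x_1 -> x_1 = 3/4 -> 3/4 = 1
((x_2 <-> x_1) -> ~x_1) -> (x_1 -> x_1) = 1 -> 1 = 1
x_1 -> x_2 = 3/4 -> 0 = 1/4
~(x_1 -> x_2) = ~1/4 = 3/4
~x_1 = ~3/4 = 1/4
~(x_1 -> x_2) -> ~x_1 = 3/4 -> 1/4 = 1/2
~x_1 = ~3/4 = 1/4
~~x_1 = ~1/4 = 3/4
(~(x_1 -> x_2) -> ~x_1) | ~~x_1 = 1/2 | 3/4 = 3/4
(((x_2 <-> x_1) -> ~x_1) -> (x_1 -> x_1)) <-> ((~(x_1 -> x_2) -> ~x_1) | ~~x_1) = 1 <-> 3/4 = 3/4
No assignment yields a value below 3/4, so this is the minimum.

3/4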